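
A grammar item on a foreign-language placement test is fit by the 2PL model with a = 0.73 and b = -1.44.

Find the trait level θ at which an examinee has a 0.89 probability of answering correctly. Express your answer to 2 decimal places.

1.42

P(θ) = 1 / (1 + exp(−a(θ − b)))
logit = ln(0.8900/0.1100) = 2.0907
θ = b + logit/(a) = -1.44 + 2.0907/0.7300 = 1.4240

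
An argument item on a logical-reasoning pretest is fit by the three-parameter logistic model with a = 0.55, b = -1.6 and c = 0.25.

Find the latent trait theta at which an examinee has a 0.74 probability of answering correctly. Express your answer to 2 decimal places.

-0.45

P(theta) = c + (1 − c) · 1 / (1 + exp(−a(theta − b)))
Remove guessing floor: (0.74 − 0.25)/(1 − 0.25) = 0.6533
logit = ln(0.6533/0.3467) = 0.6337
theta = b + logit/(a) = -1.6 + 0.6337/0.5500 = -0.4478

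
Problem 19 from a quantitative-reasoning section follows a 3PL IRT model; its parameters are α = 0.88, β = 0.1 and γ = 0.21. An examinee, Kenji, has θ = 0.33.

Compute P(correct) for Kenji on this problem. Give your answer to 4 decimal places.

P(θ) = γ + (1 − γ) · 1 / (1 + exp(−α(θ − β)))
Exponent: 0.88 × (0.33 − 0.1) = 0.2024
1/(1 + e^{-0.2024}) = 0.5504
P = 0.21 + 0.79 × 0.5504 = 0.6448

0.6448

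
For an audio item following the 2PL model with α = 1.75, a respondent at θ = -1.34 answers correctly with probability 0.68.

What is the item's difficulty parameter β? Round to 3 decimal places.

-1.771

P(θ) = 1 / (1 + exp(−α(θ − β)))
logit(0.68) = ln(0.68/0.32) = 0.7538
β = θ − logit/(α) = -1.34 − 0.7538/1.7500 = -1.7707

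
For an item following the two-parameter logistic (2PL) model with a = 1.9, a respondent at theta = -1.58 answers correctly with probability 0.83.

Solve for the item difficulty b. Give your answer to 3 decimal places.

P(theta) = 1 / (1 + exp(−a(theta − b)))
logit(0.83) = ln(0.83/0.17) = 1.5856
b = theta − logit/(a) = -1.58 − 1.5856/1.9000 = -2.4145

-2.415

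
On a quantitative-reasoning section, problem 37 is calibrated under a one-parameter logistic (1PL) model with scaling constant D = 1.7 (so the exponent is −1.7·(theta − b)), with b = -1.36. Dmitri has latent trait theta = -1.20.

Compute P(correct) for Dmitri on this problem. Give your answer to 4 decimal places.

0.5676

P(theta) = 1 / (1 + exp(−D·(theta − b)))
Exponent: 1.7 × (-1.20 − (-1.36)) = 0.2720
1/(1 + e^{-0.2720}) = 0.5676
P = 0.5676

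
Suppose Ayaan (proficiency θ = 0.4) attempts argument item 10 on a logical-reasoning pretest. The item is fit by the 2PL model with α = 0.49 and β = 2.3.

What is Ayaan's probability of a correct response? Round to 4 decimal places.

0.2827

P(θ) = 1 / (1 + exp(−α(θ − β)))
Exponent: 0.49 × (0.4 − 2.3) = -0.9310
1/(1 + e^{0.9310}) = 0.2827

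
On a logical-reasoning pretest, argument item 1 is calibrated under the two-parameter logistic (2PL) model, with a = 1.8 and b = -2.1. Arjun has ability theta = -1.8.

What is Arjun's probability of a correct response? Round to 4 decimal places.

0.6318

P(theta) = 1 / (1 + exp(−a(theta − b)))
Exponent: 1.8 × (-1.8 − (-2.1)) = 0.5400
1/(1 + e^{-0.5400}) = 0.6318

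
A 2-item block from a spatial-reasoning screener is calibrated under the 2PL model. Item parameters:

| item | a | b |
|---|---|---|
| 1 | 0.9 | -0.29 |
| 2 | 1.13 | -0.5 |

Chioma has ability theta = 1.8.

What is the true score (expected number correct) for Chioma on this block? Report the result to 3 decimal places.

1.799

P(theta) = 1 / (1 + exp(−a(theta − b)))
P_1 = 1/(1+e^{-1.8810}) = 0.8677
P_2 = 1/(1+e^{-2.5990}) = 0.9308
E[score] = 0.8677 + 0.9308 = 1.7985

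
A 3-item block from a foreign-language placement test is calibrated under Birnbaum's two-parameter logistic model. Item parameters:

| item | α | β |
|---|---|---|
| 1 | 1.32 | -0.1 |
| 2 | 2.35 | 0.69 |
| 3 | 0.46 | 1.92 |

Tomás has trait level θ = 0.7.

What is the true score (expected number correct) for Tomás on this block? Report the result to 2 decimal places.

P(θ) = 1 / (1 + exp(−α(θ − β)))
P_1 = 1/(1+e^{-1.0560}) = 0.7419
P_2 = 1/(1+e^{-0.0235}) = 0.5059
P_3 = 1/(1+e^{0.5612}) = 0.3633
E[score] = 0.7419 + 0.5059 + 0.3633 = 1.6111

1.61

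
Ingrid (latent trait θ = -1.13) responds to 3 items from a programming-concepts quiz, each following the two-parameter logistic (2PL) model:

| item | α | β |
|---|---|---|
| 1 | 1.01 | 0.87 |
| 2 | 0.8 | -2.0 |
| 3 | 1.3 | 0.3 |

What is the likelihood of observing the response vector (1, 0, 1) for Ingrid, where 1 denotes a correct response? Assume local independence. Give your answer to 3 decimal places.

0.005

P(θ) = 1 / (1 + exp(−α(θ − β)))
P_1 = 1/(1+e^{2.0200}) = 0.1171
P_2 = 1/(1+e^{-0.6960}) = 0.6673
P_3 = 1/(1+e^{1.8590}) = 0.1348
L = P_1 × (1−P_2) × P_3 = 0.1171 × 0.3327 × 0.1348 = 0.00525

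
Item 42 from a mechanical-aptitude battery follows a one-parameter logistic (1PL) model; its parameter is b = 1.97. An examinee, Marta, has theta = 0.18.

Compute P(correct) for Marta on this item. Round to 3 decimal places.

0.143

P(theta) = 1 / (1 + exp(−(theta − b)))
Exponent: (0.18 − 1.97) = -1.7900
1/(1 + e^{1.7900}) = 0.1431
P = 0.1431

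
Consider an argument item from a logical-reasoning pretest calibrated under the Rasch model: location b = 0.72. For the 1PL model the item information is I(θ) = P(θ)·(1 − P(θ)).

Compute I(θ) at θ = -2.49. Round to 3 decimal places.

P = 1/(1+e^{3.2100}) = 0.0388
P(1−P) = 0.0388 × 0.9612 = 0.0373
I = P(1−P) = 0.03729

0.037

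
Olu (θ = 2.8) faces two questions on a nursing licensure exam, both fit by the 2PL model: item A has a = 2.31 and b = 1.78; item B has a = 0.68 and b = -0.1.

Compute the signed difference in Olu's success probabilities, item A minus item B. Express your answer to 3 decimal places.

0.036

P(θ) = 1 / (1 + exp(−a(θ − b)))
P_A = 0.9134
P_B = 0.8778
P_A − P_B = 0.0356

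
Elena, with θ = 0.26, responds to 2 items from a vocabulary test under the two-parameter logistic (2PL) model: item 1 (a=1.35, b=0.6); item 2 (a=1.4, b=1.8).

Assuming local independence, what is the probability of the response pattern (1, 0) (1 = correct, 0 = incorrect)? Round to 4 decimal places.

P(θ) = 1 / (1 + exp(−a(θ − b)))
P_1 = 1/(1+e^{0.4590}) = 0.3872
P_2 = 1/(1+e^{2.1560}) = 0.1038
L = P_1 × (1−P_2) = 0.3872 × 0.8962 = 0.34704

0.3470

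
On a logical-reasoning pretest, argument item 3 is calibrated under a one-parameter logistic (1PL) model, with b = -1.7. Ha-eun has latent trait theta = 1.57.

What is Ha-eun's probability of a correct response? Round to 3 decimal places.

P(theta) = 1 / (1 + exp(−(theta − b)))
Exponent: (1.57 − (-1.7)) = 3.2700
1/(1 + e^{-3.2700}) = 0.9634
P = 0.9634

0.963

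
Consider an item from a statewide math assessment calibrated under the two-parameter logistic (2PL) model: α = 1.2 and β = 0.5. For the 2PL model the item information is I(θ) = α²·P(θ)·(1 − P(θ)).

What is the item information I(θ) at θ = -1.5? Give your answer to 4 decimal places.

P = 1/(1+e^{2.4000}) = 0.0832
P(1−P) = 0.0832 × 0.9168 = 0.0763
I = α² × P(1−P) = 1.2² × 0.0763 = 0.10981

0.1098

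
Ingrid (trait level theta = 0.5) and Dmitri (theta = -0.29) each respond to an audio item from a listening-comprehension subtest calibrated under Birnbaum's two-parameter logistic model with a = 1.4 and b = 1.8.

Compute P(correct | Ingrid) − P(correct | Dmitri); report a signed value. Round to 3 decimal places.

P(theta) = 1 / (1 + exp(−a(theta − b)))
P(Ingrid) = 0.1394  [exponent -1.8200]
P(Dmitri) = 0.0509  [exponent -2.9260]
Difference = 0.1394 − 0.0509 = 0.0886

0.089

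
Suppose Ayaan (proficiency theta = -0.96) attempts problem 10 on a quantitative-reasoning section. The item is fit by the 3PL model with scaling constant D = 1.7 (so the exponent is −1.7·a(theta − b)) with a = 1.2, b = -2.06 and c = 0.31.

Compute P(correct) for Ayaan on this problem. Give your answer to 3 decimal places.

0.934

P(theta) = c + (1 − c) · 1 / (1 + exp(−D·a(theta − b)))
Exponent: 1.7 × 1.2 × (-0.96 − (-2.06)) = 2.2440
1/(1 + e^{-2.2440}) = 0.9041
P = 0.31 + 0.69 × 0.9041 = 0.9339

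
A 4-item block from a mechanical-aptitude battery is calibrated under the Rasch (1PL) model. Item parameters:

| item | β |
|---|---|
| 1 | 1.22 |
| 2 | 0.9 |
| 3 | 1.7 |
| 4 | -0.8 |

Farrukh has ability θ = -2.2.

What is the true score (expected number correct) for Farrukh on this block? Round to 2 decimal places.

P(θ) = 1 / (1 + exp(−(θ − β)))
P_1 = 1/(1+e^{3.4200}) = 0.0317
P_2 = 1/(1+e^{3.1000}) = 0.0431
P_3 = 1/(1+e^{3.9000}) = 0.0198
P_4 = 1/(1+e^{1.4000}) = 0.1978
E[score] = 0.0317 + 0.0431 + 0.0198 + 0.1978 = 0.2924

0.29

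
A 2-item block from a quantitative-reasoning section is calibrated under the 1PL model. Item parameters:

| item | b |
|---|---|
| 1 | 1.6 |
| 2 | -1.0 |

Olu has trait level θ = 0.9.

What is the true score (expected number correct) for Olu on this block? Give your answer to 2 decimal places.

1.20

P(θ) = 1 / (1 + exp(−(θ − b)))
P_1 = 1/(1+e^{0.7000}) = 0.3318
P_2 = 1/(1+e^{-1.9000}) = 0.8699
E[score] = 0.3318 + 0.8699 = 1.2017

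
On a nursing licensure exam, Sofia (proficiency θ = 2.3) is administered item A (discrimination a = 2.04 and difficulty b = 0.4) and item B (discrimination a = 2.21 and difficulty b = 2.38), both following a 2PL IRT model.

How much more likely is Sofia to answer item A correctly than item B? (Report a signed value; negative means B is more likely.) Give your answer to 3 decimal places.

P(θ) = 1 / (1 + exp(−a(θ − b)))
P_A = 0.9797
P_B = 0.4559
P_A − P_B = 0.5238

0.524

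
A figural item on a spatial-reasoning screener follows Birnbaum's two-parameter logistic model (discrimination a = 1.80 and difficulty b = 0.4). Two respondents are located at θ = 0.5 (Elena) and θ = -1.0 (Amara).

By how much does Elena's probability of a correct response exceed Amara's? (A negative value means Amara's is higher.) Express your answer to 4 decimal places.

P(θ) = 1 / (1 + exp(−a(θ − b)))
P(Elena) = 0.5449  [exponent 0.1800]
P(Amara) = 0.0745  [exponent -2.5200]
Difference = 0.5449 − 0.0745 = 0.4704

0.4704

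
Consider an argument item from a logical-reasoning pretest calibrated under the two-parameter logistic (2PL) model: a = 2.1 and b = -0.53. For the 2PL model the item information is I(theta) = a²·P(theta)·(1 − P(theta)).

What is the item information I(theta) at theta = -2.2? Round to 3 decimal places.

0.125

P = 1/(1+e^{3.5070}) = 0.0291
P(1−P) = 0.0291 × 0.9709 = 0.0283
I = a² × P(1−P) = 2.1² × 0.0283 = 0.12465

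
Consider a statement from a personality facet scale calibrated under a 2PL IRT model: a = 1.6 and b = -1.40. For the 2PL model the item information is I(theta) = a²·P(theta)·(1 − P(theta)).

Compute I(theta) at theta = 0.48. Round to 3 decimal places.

0.115

P = 1/(1+e^{-3.0080}) = 0.9529
P(1−P) = 0.9529 × 0.0471 = 0.0449
I = a² × P(1−P) = 1.6² × 0.0449 = 0.11482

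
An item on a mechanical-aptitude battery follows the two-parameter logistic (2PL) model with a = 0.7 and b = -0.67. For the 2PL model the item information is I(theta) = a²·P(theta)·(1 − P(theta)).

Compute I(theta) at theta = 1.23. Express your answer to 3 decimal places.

P = 1/(1+e^{-1.3300}) = 0.7908
P(1−P) = 0.7908 × 0.2092 = 0.1654
I = a² × P(1−P) = 0.7² × 0.1654 = 0.08105

0.081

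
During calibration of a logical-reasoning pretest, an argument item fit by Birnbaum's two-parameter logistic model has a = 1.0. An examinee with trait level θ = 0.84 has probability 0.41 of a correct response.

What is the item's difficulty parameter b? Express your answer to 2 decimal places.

1.20

P(θ) = 1 / (1 + exp(−a(θ − b)))
logit(0.41) = ln(0.41/0.59) = -0.3640
b = θ − logit/(a) = 0.84 − (-0.3640)/1.0000 = 1.2040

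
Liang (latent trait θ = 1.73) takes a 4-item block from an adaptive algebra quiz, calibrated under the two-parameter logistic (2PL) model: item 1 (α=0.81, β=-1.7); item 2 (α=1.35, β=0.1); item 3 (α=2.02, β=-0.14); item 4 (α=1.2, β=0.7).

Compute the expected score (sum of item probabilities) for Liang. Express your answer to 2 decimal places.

3.59

P(θ) = 1 / (1 + exp(−α(θ − β)))
P_1 = 1/(1+e^{-2.7783}) = 0.9415
P_2 = 1/(1+e^{-2.2005}) = 0.9003
P_3 = 1/(1+e^{-3.7774}) = 0.9776
P_4 = 1/(1+e^{-1.2360}) = 0.7749
E[score] = 0.9415 + 0.9003 + 0.9776 + 0.7749 = 3.5943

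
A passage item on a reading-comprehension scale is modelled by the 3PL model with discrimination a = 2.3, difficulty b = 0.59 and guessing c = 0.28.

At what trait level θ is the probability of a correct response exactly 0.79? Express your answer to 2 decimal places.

0.98

P(θ) = c + (1 − c) · 1 / (1 + exp(−a(θ − b)))
Remove guessing floor: (0.79 − 0.28)/(1 − 0.28) = 0.7083
logit = ln(0.7083/0.2917) = 0.8873
θ = b + logit/(a) = 0.59 + 0.8873/2.3000 = 0.9758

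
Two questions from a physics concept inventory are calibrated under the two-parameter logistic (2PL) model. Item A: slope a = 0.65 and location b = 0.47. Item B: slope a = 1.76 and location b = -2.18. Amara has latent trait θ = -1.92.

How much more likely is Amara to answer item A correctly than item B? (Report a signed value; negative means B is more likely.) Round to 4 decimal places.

-0.4379

P(θ) = 1 / (1 + exp(−a(θ − b)))
P_A = 0.1746
P_B = 0.6124
P_A − P_B = -0.4379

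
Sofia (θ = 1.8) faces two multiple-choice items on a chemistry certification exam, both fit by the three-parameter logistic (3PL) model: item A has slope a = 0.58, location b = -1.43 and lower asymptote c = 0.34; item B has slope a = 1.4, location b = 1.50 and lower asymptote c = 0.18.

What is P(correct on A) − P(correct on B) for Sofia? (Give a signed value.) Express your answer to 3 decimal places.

0.237

P(θ) = c + (1 − c) · 1 / (1 + exp(−a(θ − b)))
P_A = 0.9121
P_B = 0.6749
P_A − P_B = 0.2373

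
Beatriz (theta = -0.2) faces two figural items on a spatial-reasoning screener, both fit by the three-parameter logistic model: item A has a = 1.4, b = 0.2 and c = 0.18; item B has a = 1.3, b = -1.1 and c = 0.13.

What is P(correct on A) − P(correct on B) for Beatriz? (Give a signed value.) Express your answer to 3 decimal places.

-0.316

P(theta) = c + (1 − c) · 1 / (1 + exp(−a(theta − b)))
P_A = 0.4781
P_B = 0.7939
P_A − P_B = -0.3158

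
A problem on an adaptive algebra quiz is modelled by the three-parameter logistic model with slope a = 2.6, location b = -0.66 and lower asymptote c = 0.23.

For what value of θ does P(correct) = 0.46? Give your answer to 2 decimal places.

-0.99

P(θ) = c + (1 − c) · 1 / (1 + exp(−a(θ − b)))
Remove guessing floor: (0.46 − 0.23)/(1 − 0.23) = 0.2987
logit = ln(0.2987/0.7013) = -0.8535
θ = b + logit/(a) = -0.66 + (-0.8535)/2.6000 = -0.9883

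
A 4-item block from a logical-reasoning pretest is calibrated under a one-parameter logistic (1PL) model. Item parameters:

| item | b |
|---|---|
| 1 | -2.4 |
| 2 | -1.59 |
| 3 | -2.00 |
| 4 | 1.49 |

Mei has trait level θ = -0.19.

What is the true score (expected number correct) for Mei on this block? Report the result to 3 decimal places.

P(θ) = 1 / (1 + exp(−(θ − b)))
P_1 = 1/(1+e^{-2.2100}) = 0.9011
P_2 = 1/(1+e^{-1.4000}) = 0.8022
P_3 = 1/(1+e^{-1.8100}) = 0.8594
P_4 = 1/(1+e^{1.6800}) = 0.1571
E[score] = 0.9011 + 0.8022 + 0.8594 + 0.1571 = 2.7198

2.720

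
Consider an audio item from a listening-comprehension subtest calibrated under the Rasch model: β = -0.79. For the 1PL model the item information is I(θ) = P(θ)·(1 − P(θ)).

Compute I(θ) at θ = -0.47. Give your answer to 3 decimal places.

0.244

P = 1/(1+e^{-0.3200}) = 0.5793
P(1−P) = 0.5793 × 0.4207 = 0.2437
I = P(1−P) = 0.24371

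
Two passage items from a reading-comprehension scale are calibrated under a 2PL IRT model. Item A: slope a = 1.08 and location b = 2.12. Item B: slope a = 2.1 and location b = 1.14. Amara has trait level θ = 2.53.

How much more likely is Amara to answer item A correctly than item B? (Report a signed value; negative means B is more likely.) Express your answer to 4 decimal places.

P(θ) = 1 / (1 + exp(−a(θ − b)))
P_A = 0.6089
P_B = 0.9488
P_A − P_B = -0.3399

-0.3399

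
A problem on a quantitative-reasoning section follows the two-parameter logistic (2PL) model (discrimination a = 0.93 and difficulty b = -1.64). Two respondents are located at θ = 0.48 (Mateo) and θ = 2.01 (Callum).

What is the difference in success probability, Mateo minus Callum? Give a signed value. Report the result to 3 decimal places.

P(θ) = 1 / (1 + exp(−a(θ − b)))
P(Mateo) = 0.8778  [exponent 1.9716]
P(Callum) = 0.9675  [exponent 3.3945]
Difference = 0.8778 − 0.9675 = -0.0897

-0.090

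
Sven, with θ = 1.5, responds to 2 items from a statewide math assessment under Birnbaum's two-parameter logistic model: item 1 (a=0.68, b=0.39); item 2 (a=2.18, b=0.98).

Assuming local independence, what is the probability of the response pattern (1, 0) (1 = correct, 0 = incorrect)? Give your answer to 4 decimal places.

P(θ) = 1 / (1 + exp(−a(θ − b)))
P_1 = 1/(1+e^{-0.7548}) = 0.6802
P_2 = 1/(1+e^{-1.1336}) = 0.7565
L = P_1 × (1−P_2) = 0.6802 × 0.2435 = 0.16563

0.1656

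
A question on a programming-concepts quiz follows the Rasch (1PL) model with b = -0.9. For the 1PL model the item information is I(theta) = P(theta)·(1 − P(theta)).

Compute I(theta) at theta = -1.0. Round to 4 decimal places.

P = 1/(1+e^{0.1000}) = 0.4750
P(1−P) = 0.4750 × 0.5250 = 0.2494
I = P(1−P) = 0.24938

0.2494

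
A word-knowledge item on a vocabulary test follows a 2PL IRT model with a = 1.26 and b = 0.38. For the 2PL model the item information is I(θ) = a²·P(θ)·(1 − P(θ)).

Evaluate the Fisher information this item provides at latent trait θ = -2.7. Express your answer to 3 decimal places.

P = 1/(1+e^{3.8808}) = 0.0202
P(1−P) = 0.0202 × 0.9798 = 0.0198
I = a² × P(1−P) = 1.26² × 0.0198 = 0.03145

0.031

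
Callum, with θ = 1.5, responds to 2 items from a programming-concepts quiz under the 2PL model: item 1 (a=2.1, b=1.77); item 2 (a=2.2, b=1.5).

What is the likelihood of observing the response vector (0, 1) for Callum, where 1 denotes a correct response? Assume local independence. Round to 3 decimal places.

0.319

P(θ) = 1 / (1 + exp(−a(θ − b)))
P_1 = 1/(1+e^{0.5670}) = 0.3619
P_2 = 1/(1+e^{0.0000}) = 0.5000
L = (1−P_1) × P_2 = 0.6381 × 0.5000 = 0.31904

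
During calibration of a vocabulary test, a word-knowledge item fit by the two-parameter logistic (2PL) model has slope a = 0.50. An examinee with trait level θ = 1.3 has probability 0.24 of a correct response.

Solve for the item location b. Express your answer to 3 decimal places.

3.605

P(θ) = 1 / (1 + exp(−a(θ − b)))
logit(0.24) = ln(0.24/0.76) = -1.1527
b = θ − logit/(a) = 1.3 − (-1.1527)/0.5000 = 3.6054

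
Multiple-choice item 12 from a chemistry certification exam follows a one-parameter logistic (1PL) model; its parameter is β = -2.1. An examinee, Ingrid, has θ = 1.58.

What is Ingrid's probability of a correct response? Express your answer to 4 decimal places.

P(θ) = 1 / (1 + exp(−(θ − β)))
Exponent: (1.58 − (-2.1)) = 3.6800
1/(1 + e^{-3.6800}) = 0.9754
P = 0.9754

0.9754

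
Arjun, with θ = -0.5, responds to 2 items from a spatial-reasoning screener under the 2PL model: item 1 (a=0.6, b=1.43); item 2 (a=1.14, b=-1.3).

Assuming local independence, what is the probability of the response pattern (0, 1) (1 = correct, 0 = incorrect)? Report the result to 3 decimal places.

0.543

P(θ) = 1 / (1 + exp(−a(θ − b)))
P_1 = 1/(1+e^{1.1580}) = 0.2390
P_2 = 1/(1+e^{-0.9120}) = 0.7134
L = (1−P_1) × P_2 = 0.7610 × 0.7134 = 0.54288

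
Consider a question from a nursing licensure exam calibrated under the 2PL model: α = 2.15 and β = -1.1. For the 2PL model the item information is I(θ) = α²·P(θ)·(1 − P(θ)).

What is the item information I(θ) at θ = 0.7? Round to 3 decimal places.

P = 1/(1+e^{-3.8700}) = 0.9796
P(1−P) = 0.9796 × 0.0204 = 0.0200
I = α² × P(1−P) = 2.15² × 0.0200 = 0.09252

0.093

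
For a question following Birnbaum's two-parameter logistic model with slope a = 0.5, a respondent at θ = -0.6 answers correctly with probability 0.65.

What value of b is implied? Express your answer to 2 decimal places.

P(θ) = 1 / (1 + exp(−a(θ − b)))
logit(0.65) = ln(0.65/0.35) = 0.6190
b = θ − logit/(a) = -0.6 − 0.6190/0.5000 = -1.8381

-1.84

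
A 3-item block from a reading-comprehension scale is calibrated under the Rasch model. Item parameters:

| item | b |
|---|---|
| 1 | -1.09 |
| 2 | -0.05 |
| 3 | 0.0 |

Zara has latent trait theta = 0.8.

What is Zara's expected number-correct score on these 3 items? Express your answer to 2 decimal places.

P(theta) = 1 / (1 + exp(−(theta − b)))
P_1 = 1/(1+e^{-1.8900}) = 0.8688
P_2 = 1/(1+e^{-0.8500}) = 0.7006
P_3 = 1/(1+e^{-0.8000}) = 0.6900
E[score] = 0.8688 + 0.7006 + 0.6900 = 2.2593

2.26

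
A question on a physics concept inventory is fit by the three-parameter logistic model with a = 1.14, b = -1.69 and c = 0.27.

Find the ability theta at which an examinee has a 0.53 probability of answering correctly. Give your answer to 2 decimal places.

-2.21

P(theta) = c + (1 − c) · 1 / (1 + exp(−a(theta − b)))
Remove guessing floor: (0.53 − 0.27)/(1 − 0.27) = 0.3562
logit = ln(0.3562/0.6438) = -0.5921
theta = b + logit/(a) = -1.69 + (-0.5921)/1.1400 = -2.2093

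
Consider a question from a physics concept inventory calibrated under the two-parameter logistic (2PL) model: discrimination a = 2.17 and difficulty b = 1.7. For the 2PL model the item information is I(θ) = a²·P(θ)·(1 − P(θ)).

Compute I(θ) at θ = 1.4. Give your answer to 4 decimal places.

P = 1/(1+e^{0.6510}) = 0.3428
P(1−P) = 0.3428 × 0.6572 = 0.2253
I = a² × P(1−P) = 2.17² × 0.2253 = 1.06081

1.0608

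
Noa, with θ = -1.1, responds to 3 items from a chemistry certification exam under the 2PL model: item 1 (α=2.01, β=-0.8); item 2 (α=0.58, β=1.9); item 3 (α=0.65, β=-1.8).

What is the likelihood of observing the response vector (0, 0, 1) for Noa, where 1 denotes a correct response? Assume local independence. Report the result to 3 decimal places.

0.336

P(θ) = 1 / (1 + exp(−α(θ − β)))
P_1 = 1/(1+e^{0.6030}) = 0.3537
P_2 = 1/(1+e^{1.7400}) = 0.1493
P_3 = 1/(1+e^{-0.4550}) = 0.6118
L = (1−P_1) × (1−P_2) × P_3 = 0.6463 × 0.8507 × 0.6118 = 0.33640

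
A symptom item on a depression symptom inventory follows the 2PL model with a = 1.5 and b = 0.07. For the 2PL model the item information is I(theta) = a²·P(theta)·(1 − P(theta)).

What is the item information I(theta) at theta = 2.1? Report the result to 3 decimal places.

P = 1/(1+e^{-3.0450}) = 0.9546
P(1−P) = 0.9546 × 0.0454 = 0.0434
I = a² × P(1−P) = 1.5² × 0.0434 = 0.09758

0.098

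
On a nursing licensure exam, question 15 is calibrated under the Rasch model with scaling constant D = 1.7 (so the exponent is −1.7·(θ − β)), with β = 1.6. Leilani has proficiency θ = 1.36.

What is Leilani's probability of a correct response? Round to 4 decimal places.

P(θ) = 1 / (1 + exp(−D·(θ − β)))
Exponent: 1.7 × (1.36 − 1.6) = -0.4080
1/(1 + e^{0.4080}) = 0.3994
P = 0.3994

0.3994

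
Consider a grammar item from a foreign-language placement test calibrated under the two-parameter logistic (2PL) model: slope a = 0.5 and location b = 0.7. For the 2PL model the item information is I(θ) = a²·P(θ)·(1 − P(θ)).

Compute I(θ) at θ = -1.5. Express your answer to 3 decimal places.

P = 1/(1+e^{1.1000}) = 0.2497
P(1−P) = 0.2497 × 0.7503 = 0.1874
I = a² × P(1−P) = 0.5² × 0.1874 = 0.04684

0.047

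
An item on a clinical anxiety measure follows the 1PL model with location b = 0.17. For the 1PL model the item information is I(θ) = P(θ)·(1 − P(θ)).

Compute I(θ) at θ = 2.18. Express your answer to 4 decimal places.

0.1042

P = 1/(1+e^{-2.0100}) = 0.8818
P(1−P) = 0.8818 × 0.1182 = 0.1042
I = P(1−P) = 0.10420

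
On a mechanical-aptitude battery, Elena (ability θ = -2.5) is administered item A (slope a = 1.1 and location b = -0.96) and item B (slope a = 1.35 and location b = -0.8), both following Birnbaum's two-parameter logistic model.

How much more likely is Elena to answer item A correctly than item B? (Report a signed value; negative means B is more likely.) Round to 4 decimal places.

0.0637

P(θ) = 1 / (1 + exp(−a(θ − b)))
P_A = 0.1553
P_B = 0.0915
P_A − P_B = 0.0637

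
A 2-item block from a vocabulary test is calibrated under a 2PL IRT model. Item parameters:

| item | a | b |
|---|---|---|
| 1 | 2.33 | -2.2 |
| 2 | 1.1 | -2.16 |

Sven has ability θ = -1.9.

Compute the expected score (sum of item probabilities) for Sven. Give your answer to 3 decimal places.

1.239

P(θ) = 1 / (1 + exp(−a(θ − b)))
P_1 = 1/(1+e^{-0.6990}) = 0.6680
P_2 = 1/(1+e^{-0.2860}) = 0.5710
E[score] = 0.6680 + 0.5710 = 1.2390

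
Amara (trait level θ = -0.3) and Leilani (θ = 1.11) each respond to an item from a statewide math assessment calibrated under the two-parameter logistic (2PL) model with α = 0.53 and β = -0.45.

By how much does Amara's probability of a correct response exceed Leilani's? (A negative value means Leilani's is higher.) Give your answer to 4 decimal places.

-0.1758

P(θ) = 1 / (1 + exp(−α(θ − β)))
P(Amara) = 0.5199  [exponent 0.0795]
P(Leilani) = 0.6957  [exponent 0.8268]
Difference = 0.5199 − 0.6957 = -0.1758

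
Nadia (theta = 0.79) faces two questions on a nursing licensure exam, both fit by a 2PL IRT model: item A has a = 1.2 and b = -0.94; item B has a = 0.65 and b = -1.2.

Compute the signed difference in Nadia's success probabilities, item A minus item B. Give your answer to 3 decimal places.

P(theta) = 1 / (1 + exp(−a(theta − b)))
P_A = 0.8885
P_B = 0.7847
P_A − P_B = 0.1038

0.104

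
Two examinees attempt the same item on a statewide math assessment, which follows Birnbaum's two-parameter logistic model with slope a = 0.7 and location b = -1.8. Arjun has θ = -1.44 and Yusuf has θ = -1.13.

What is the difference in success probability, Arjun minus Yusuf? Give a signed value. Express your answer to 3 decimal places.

P(θ) = 1 / (1 + exp(−a(θ − b)))
P(Arjun) = 0.5627  [exponent 0.2520]
P(Yusuf) = 0.6151  [exponent 0.4690]
Difference = 0.5627 − 0.6151 = -0.0525

-0.052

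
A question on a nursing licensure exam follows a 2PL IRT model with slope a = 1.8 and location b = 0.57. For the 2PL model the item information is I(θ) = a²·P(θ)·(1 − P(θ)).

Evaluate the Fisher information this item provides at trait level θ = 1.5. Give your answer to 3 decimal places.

P = 1/(1+e^{-1.6740}) = 0.8421
P(1−P) = 0.8421 × 0.1579 = 0.1330
I = a² × P(1−P) = 1.8² × 0.1330 = 0.43080

0.431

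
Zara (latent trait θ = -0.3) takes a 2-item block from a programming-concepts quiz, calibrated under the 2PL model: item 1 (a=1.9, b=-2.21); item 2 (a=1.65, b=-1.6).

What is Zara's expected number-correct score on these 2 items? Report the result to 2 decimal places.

1.87

P(θ) = 1 / (1 + exp(−a(θ − b)))
P_1 = 1/(1+e^{-3.6290}) = 0.9741
P_2 = 1/(1+e^{-2.1450}) = 0.8952
E[score] = 0.9741 + 0.8952 = 1.8693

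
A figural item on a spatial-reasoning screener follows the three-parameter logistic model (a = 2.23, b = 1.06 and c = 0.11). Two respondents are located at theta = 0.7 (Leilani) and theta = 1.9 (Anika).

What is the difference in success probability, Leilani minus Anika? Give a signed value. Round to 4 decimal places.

P(theta) = c + (1 − c) · 1 / (1 + exp(−a(theta − b)))
P(Leilani) = 0.3854  [exponent -0.8028]
P(Anika) = 0.8815  [exponent 1.8732]
Difference = 0.3854 − 0.8815 = -0.4961

-0.4961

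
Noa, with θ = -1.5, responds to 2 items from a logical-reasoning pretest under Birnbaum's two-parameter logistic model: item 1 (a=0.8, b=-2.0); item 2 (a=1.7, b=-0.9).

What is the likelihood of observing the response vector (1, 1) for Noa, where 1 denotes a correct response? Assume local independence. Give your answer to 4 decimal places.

0.1587

P(θ) = 1 / (1 + exp(−a(θ − b)))
P_1 = 1/(1+e^{-0.4000}) = 0.5987
P_2 = 1/(1+e^{1.0200}) = 0.2650
L = P_1 × P_2 = 0.5987 × 0.2650 = 0.15867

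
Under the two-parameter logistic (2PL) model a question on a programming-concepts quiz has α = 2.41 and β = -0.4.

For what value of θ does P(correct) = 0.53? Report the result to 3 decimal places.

P(θ) = 1 / (1 + exp(−α(θ − β)))
logit = ln(0.5300/0.4700) = 0.1201
θ = β + logit/(α) = -0.4 + 0.1201/2.4100 = -0.3501

-0.350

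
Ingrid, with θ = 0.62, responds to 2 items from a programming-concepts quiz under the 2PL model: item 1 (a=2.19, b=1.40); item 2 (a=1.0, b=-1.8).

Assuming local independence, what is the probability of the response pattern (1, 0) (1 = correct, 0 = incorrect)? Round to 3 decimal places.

0.013

P(θ) = 1 / (1 + exp(−a(θ − b)))
P_1 = 1/(1+e^{1.7082}) = 0.1534
P_2 = 1/(1+e^{-2.4200}) = 0.9183
L = P_1 × (1−P_2) = 0.1534 × 0.0817 = 0.01253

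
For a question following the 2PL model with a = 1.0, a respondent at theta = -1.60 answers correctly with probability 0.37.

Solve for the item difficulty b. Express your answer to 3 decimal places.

-1.068

P(theta) = 1 / (1 + exp(−a(theta − b)))
logit(0.37) = ln(0.37/0.63) = -0.5322
b = theta − logit/(a) = -1.60 − (-0.5322)/1.0000 = -1.0678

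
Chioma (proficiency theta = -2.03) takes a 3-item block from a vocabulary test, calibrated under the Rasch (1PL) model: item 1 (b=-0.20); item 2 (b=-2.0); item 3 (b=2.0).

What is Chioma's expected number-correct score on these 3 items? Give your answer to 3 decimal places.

P(theta) = 1 / (1 + exp(−(theta − b)))
P_1 = 1/(1+e^{1.8300}) = 0.1382
P_2 = 1/(1+e^{0.0300}) = 0.4925
P_3 = 1/(1+e^{4.0300}) = 0.0175
E[score] = 0.1382 + 0.4925 + 0.0175 = 0.6482

0.648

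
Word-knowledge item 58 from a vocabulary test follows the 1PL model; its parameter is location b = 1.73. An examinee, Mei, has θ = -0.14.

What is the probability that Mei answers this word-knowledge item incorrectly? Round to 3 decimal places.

0.866

P(θ) = 1 / (1 + exp(−(θ − b)))
Exponent: (-0.14 − 1.73) = -1.8700
1/(1 + e^{1.8700}) = 0.1335
P = 0.1335
P(incorrect) = 1 − 0.1335 = 0.8665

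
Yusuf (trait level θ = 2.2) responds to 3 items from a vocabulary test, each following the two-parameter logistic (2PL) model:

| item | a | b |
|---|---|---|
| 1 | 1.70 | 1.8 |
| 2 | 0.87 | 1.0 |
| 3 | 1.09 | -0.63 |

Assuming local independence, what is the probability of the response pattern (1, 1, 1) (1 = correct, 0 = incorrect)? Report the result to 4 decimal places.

0.4694

P(θ) = 1 / (1 + exp(−a(θ − b)))
P_1 = 1/(1+e^{-0.6800}) = 0.6637
P_2 = 1/(1+e^{-1.0440}) = 0.7396
P_3 = 1/(1+e^{-3.0847}) = 0.9563
L = P_1 × P_2 × P_3 = 0.6637 × 0.7396 × 0.9563 = 0.46944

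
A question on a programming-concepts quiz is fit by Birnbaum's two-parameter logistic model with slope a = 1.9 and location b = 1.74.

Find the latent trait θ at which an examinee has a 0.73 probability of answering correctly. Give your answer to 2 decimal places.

2.26

P(θ) = 1 / (1 + exp(−a(θ − b)))
logit = ln(0.7300/0.2700) = 0.9946
θ = b + logit/(a) = 1.74 + 0.9946/1.9000 = 2.2635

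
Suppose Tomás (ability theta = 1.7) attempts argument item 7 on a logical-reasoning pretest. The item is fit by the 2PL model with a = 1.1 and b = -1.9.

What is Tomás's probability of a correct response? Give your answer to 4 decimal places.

P(theta) = 1 / (1 + exp(−a(theta − b)))
Exponent: 1.1 × (1.7 − (-1.9)) = 3.9600
1/(1 + e^{-3.9600}) = 0.9813

0.9813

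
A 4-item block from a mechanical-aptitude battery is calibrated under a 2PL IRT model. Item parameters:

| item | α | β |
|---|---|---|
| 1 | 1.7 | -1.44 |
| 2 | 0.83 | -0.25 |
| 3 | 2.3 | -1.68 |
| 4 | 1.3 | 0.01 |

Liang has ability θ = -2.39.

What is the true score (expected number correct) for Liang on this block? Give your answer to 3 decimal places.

0.516

P(θ) = 1 / (1 + exp(−α(θ − β)))
P_1 = 1/(1+e^{1.6150}) = 0.1659
P_2 = 1/(1+e^{1.7762}) = 0.1448
P_3 = 1/(1+e^{1.6330}) = 0.1634
P_4 = 1/(1+e^{3.1200}) = 0.0423
E[score] = 0.1659 + 0.1448 + 0.1634 + 0.0423 = 0.5164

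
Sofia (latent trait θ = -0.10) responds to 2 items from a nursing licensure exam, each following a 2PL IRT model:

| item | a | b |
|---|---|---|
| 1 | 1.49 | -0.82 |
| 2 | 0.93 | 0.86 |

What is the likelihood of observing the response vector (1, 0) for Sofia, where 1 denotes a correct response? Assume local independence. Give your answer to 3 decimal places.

P(θ) = 1 / (1 + exp(−a(θ − b)))
P_1 = 1/(1+e^{-1.0728}) = 0.7451
P_2 = 1/(1+e^{0.8928}) = 0.2905
L = P_1 × (1−P_2) = 0.7451 × 0.7095 = 0.52864

0.529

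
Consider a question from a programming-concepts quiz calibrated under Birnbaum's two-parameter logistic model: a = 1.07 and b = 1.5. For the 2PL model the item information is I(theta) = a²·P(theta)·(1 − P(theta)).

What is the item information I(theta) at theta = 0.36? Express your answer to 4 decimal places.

P = 1/(1+e^{1.2198}) = 0.2280
P(1−P) = 0.2280 × 0.7720 = 0.1760
I = a² × P(1−P) = 1.07² × 0.1760 = 0.20150

0.2015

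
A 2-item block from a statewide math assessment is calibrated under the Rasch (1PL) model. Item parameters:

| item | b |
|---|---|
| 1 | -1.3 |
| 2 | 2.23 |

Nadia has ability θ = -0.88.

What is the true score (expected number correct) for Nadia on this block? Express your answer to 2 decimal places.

P(θ) = 1 / (1 + exp(−(θ − b)))
P_1 = 1/(1+e^{-0.4200}) = 0.6035
P_2 = 1/(1+e^{3.1100}) = 0.0427
E[score] = 0.6035 + 0.0427 = 0.6462

0.65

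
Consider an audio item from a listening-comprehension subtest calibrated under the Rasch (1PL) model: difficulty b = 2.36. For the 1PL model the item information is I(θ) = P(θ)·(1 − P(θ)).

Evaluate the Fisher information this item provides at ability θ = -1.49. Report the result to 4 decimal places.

P = 1/(1+e^{3.8500}) = 0.0208
P(1−P) = 0.0208 × 0.9792 = 0.0204
I = P(1−P) = 0.02040

0.0204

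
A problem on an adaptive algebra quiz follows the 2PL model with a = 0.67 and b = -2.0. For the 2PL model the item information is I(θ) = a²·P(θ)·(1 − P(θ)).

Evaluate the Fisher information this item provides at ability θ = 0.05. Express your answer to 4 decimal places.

P = 1/(1+e^{-1.3735}) = 0.7979
P(1−P) = 0.7979 × 0.2021 = 0.1612
I = a² × P(1−P) = 0.67² × 0.1612 = 0.07238

0.0724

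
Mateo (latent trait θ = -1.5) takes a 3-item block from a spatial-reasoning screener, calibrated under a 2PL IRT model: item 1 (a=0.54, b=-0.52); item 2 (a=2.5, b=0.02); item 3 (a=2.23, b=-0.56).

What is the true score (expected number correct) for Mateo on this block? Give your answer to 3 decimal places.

P(θ) = 1 / (1 + exp(−a(θ − b)))
P_1 = 1/(1+e^{0.5292}) = 0.3707
P_2 = 1/(1+e^{3.8000}) = 0.0219
P_3 = 1/(1+e^{2.0962}) = 0.1095
E[score] = 0.3707 + 0.0219 + 0.1095 = 0.5021

0.502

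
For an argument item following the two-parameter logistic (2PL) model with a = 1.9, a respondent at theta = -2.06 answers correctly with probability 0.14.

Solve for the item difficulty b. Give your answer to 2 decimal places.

-1.10

P(theta) = 1 / (1 + exp(−a(theta − b)))
logit(0.14) = ln(0.14/0.86) = -1.8153
b = theta − logit/(a) = -2.06 − (-1.8153)/1.9000 = -1.1046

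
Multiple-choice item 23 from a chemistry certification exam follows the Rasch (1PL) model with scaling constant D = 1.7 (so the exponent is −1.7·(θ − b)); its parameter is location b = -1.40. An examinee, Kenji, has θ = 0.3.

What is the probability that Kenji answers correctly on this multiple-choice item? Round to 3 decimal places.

P(θ) = 1 / (1 + exp(−D·(θ − b)))
Exponent: 1.7 × (0.3 − (-1.40)) = 2.8900
1/(1 + e^{-2.8900}) = 0.9473
P = 0.9473

0.947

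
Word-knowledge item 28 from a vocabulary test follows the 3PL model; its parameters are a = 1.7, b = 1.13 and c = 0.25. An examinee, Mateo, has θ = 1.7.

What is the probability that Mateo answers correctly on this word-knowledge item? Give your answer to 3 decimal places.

P(θ) = c + (1 − c) · 1 / (1 + exp(−a(θ − b)))
Exponent: 1.7 × (1.7 − 1.13) = 0.9690
1/(1 + e^{-0.9690}) = 0.7249
P = 0.25 + 0.75 × 0.7249 = 0.7937

0.794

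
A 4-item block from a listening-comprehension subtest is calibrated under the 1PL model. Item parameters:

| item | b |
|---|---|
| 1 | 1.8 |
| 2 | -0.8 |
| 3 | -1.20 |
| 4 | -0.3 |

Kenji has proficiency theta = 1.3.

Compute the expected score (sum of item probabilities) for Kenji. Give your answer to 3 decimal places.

3.025

P(theta) = 1 / (1 + exp(−(theta − b)))
P_1 = 1/(1+e^{0.5000}) = 0.3775
P_2 = 1/(1+e^{-2.1000}) = 0.8909
P_3 = 1/(1+e^{-2.5000}) = 0.9241
P_4 = 1/(1+e^{-1.6000}) = 0.8320
E[score] = 0.3775 + 0.8909 + 0.9241 + 0.8320 = 3.0246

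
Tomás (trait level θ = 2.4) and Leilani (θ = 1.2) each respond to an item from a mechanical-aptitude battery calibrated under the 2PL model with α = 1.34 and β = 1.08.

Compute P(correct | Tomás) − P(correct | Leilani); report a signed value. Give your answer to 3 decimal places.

P(θ) = 1 / (1 + exp(−α(θ − β)))
P(Tomás) = 0.8543  [exponent 1.7688]
P(Leilani) = 0.5401  [exponent 0.1608]
Difference = 0.8543 − 0.5401 = 0.3142

0.314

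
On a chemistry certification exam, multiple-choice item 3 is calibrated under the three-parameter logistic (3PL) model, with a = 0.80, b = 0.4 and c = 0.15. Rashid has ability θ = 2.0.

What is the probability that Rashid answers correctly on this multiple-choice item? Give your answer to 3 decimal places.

P(θ) = c + (1 − c) · 1 / (1 + exp(−a(θ − b)))
Exponent: 0.80 × (2.0 − 0.4) = 1.2800
1/(1 + e^{-1.2800}) = 0.7824
P = 0.15 + 0.85 × 0.7824 = 0.8151

0.815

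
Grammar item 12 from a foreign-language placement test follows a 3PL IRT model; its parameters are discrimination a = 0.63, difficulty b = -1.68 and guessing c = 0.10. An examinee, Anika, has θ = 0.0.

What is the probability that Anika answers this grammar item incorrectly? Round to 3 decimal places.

0.232

P(θ) = c + (1 − c) · 1 / (1 + exp(−a(θ − b)))
Exponent: 0.63 × (0.0 − (-1.68)) = 1.0584
1/(1 + e^{-1.0584}) = 0.7424
P = 0.10 + 0.90 × 0.7424 = 0.7681
P(incorrect) = 1 − 0.7681 = 0.2319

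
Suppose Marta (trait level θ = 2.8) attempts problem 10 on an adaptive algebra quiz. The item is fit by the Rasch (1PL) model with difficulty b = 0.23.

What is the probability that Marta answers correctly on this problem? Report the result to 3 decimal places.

0.929

P(θ) = 1 / (1 + exp(−(θ − b)))
Exponent: (2.8 − 0.23) = 2.5700
1/(1 + e^{-2.5700}) = 0.9289
P = 0.9289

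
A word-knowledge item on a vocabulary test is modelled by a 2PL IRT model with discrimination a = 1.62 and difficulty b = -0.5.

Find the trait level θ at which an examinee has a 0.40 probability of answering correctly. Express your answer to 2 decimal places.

-0.75

P(θ) = 1 / (1 + exp(−a(θ − b)))
logit = ln(0.4000/0.6000) = -0.4055
θ = b + logit/(a) = -0.5 + (-0.4055)/1.6200 = -0.7503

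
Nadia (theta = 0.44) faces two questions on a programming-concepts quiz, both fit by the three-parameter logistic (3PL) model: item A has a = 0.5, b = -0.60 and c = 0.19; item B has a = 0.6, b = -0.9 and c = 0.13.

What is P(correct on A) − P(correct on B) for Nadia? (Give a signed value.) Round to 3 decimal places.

-0.033

P(theta) = c + (1 − c) · 1 / (1 + exp(−a(theta − b)))
P_A = 0.6980
P_B = 0.7310
P_A − P_B = -0.0330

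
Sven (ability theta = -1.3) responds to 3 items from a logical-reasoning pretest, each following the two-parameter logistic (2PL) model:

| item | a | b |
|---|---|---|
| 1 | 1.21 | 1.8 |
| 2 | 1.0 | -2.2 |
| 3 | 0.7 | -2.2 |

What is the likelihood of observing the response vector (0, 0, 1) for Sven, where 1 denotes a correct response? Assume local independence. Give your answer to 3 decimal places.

0.184

P(theta) = 1 / (1 + exp(−a(theta − b)))
P_1 = 1/(1+e^{3.7510}) = 0.0230
P_2 = 1/(1+e^{-0.9000}) = 0.7109
P_3 = 1/(1+e^{-0.6300}) = 0.6525
L = (1−P_1) × (1−P_2) × P_3 = 0.9770 × 0.2891 × 0.6525 = 0.18427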